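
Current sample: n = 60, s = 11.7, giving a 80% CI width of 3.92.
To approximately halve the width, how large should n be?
n ≈ 240

CI width ∝ 1/√n
To reduce width by factor 2, need √n to grow by 2 → need 2² = 4 times as many samples.

Current: n = 60, width = 3.92
New: n = 240, width ≈ 1.94

Width reduced by factor of 3.92/1.94 = 2.02.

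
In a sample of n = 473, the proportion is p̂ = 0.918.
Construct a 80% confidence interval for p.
(0.902, 0.934)

Proportion CI:
SE = √(p̂(1-p̂)/n) = √(0.918 · 0.082 / 473) = 0.01262

z* = 1.282
Margin = z* · SE = 1.282 · 0.01262 = 0.0162

CI: 0.918 ± 0.0162 = (0.902, 0.934)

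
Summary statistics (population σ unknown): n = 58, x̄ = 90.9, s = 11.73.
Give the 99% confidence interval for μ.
(86.80, 95.00)

t-interval (σ unknown):
df = n - 1 = 57
t* = 2.665 for 99% confidence

Margin of error = t* · s/√n = 2.665 · 11.73/√58 = 4.10

CI: (86.80, 95.00)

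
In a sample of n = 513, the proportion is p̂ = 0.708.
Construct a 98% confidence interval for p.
(0.661, 0.755)

Proportion CI:
SE = √(p̂(1-p̂)/n) = √(0.708 · 0.292 / 513) = 0.02007

z* = 2.326
Margin = z* · SE = 2.326 · 0.02007 = 0.0467

CI: 0.708 ± 0.0467 = (0.661, 0.755)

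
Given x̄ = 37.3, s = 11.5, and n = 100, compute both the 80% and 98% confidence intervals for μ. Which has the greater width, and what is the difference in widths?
98% CI is wider by 2.47

df = 99
80% CI: t* = 1.290, (35.82, 38.78), width = 2 · t* · s/√n = 2.97
98% CI: t* = 2.365, (34.58, 40.02), width = 2 · t* · s/√n = 5.44

The 98% CI is wider by 5.44 - 2.97 = 2.47.
Higher confidence requires a wider interval.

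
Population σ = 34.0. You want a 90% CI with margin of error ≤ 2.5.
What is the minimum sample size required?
n ≥ 501

For margin E ≤ 2.5:
n ≥ (z* · σ / E)²
n ≥ (1.645 · 34.0 / 2.5)²
n ≥ 500.51

Minimum n = 501 (rounding up)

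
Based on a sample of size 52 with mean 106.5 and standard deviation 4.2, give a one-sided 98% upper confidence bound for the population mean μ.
μ ≤ 107.73

Upper bound (one-sided):
t* = 2.108 (one-sided for 98%)
Upper bound = x̄ + t* · s/√n = 106.5 + 2.108 · 4.2/√52 = 107.73

We are 98% confident that μ ≤ 107.73.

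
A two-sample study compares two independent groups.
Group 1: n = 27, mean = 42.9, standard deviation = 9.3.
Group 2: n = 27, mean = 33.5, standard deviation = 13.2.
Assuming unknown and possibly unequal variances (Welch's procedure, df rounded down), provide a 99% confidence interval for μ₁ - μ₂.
(1.05, 17.75)

Difference: x̄₁ - x̄₂ = 9.40
SE = √(s₁²/n₁ + s₂²/n₂) = √(9.3²/27 + 13.2²/27) = 3.1075
df = 46.71 → 46 (Welch–Satterthwaite, rounded down)
t* = 2.687

CI: 9.40 ± 2.687 · 3.1075 = 9.40 ± 8.35 = (1.05, 17.75)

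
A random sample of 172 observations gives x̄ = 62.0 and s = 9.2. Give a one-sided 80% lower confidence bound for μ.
μ ≥ 61.41

Lower bound (one-sided):
t* = 0.844 (one-sided for 80%)
Lower bound = x̄ - t* · s/√n = 62.0 - 0.844 · 9.2/√172 = 61.41

We are 80% confident that μ ≥ 61.41.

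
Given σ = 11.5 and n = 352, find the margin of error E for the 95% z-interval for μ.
Margin of error = 1.20

Margin of error = z* · σ/√n
= 1.960 · 11.5/√352
= 1.960 · 11.5/18.7617
= 1.20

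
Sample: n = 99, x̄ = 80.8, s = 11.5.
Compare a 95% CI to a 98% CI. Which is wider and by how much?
98% CI is wider by 0.88

df = 98
95% CI: t* = 1.984, (78.51, 83.09), width = 2 · t* · s/√n = 4.59
98% CI: t* = 2.365, (78.07, 83.53), width = 2 · t* · s/√n = 5.47

The 98% CI is wider by 5.47 - 4.59 = 0.88.
Higher confidence requires a wider interval.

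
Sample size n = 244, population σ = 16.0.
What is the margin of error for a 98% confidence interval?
Margin of error = 2.38

Margin of error = z* · σ/√n
= 2.326 · 16.0/√244
= 2.326 · 16.0/15.6205
= 2.38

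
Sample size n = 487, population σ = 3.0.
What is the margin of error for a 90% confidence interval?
Margin of error = 0.22

Margin of error = z* · σ/√n
= 1.645 · 3.0/√487
= 1.645 · 3.0/22.0681
= 0.22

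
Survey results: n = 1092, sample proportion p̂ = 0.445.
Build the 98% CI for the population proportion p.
(0.410, 0.480)

Proportion CI:
SE = √(p̂(1-p̂)/n) = √(0.445 · 0.555 / 1092) = 0.01504

z* = 2.326
Margin = z* · SE = 2.326 · 0.01504 = 0.0350

CI: 0.445 ± 0.0350 = (0.410, 0.480)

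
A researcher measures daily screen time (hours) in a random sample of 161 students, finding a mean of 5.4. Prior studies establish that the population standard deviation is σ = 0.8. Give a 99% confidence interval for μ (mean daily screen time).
(5.24, 5.56)

z-interval (σ known):
z* = 2.576 for 99% confidence

Margin of error = z* · σ/√n = 2.576 · 0.8/√161 = 0.16

CI: (5.4 - 0.16, 5.4 + 0.16) = (5.24, 5.56)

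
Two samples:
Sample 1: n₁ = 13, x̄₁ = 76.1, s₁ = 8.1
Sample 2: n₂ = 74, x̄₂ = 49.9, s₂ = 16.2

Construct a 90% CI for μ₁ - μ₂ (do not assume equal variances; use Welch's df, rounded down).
(21.23, 31.17)

Difference: x̄₁ - x̄₂ = 26.20
SE = √(s₁²/n₁ + s₂²/n₂) = √(8.1²/13 + 16.2²/74) = 2.9315
df = 32.18 → 32 (Welch–Satterthwaite, rounded down)
t* = 1.694

CI: 26.20 ± 1.694 · 2.9315 = 26.20 ± 4.97 = (21.23, 31.17)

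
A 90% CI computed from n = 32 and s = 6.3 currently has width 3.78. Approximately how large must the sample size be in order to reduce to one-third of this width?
n ≈ 288

CI width ∝ 1/√n
To reduce width by factor 3, need √n to grow by 3 → need 3² = 9 times as many samples.

Current: n = 32, width = 3.78
New: n = 288, width ≈ 1.23

Width reduced by factor of 3.78/1.23 = 3.07.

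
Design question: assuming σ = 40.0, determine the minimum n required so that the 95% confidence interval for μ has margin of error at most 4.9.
n ≥ 256

For margin E ≤ 4.9:
n ≥ (z* · σ / E)²
n ≥ (1.960 · 40.0 / 4.9)²
n ≥ 256.00

Minimum n = 256 (rounding up)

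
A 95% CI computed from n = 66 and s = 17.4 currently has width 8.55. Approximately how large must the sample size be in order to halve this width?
n ≈ 264

CI width ∝ 1/√n
To reduce width by factor 2, need √n to grow by 2 → need 2² = 4 times as many samples.

Current: n = 66, width = 8.55
New: n = 264, width ≈ 4.22

Width reduced by factor of 8.55/4.22 = 2.03.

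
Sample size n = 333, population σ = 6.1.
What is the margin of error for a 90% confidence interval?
Margin of error = 0.55

Margin of error = z* · σ/√n
= 1.645 · 6.1/√333
= 1.645 · 6.1/18.2483
= 0.55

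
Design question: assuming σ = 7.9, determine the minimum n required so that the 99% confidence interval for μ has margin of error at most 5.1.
n ≥ 16

For margin E ≤ 5.1:
n ≥ (z* · σ / E)²
n ≥ (2.576 · 7.9 / 5.1)²
n ≥ 15.92

Minimum n = 16 (rounding up)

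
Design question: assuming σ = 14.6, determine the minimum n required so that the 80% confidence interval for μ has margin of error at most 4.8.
n ≥ 16

For margin E ≤ 4.8:
n ≥ (z* · σ / E)²
n ≥ (1.282 · 14.6 / 4.8)²
n ≥ 15.21

Minimum n = 16 (rounding up)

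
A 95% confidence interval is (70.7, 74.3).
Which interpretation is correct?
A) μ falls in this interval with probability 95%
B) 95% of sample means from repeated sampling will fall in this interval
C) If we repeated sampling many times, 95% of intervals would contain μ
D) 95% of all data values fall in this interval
C

A) Wrong — μ is fixed; the randomness lives in the interval, not in μ.
B) Wrong — coverage applies to intervals containing μ, not to future x̄ values.
C) Correct — this is the frequentist long-run coverage interpretation.
D) Wrong — a CI is about the parameter μ, not individual data values.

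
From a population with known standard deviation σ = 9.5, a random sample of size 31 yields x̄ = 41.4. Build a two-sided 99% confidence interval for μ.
(37.00, 45.80)

z-interval (σ known):
z* = 2.576 for 99% confidence

Margin of error = z* · σ/√n = 2.576 · 9.5/√31 = 4.40

CI: (41.4 - 4.40, 41.4 + 4.40) = (37.00, 45.80)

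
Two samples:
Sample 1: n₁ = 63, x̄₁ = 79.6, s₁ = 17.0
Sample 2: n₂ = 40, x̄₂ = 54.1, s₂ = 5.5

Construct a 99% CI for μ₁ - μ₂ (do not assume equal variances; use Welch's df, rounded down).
(19.40, 31.60)

Difference: x̄₁ - x̄₂ = 25.50
SE = √(s₁²/n₁ + s₂²/n₂) = √(17.0²/63 + 5.5²/40) = 2.3116
df = 80.64 → 80 (Welch–Satterthwaite, rounded down)
t* = 2.639

CI: 25.50 ± 2.639 · 2.3116 = 25.50 ± 6.10 = (19.40, 31.60)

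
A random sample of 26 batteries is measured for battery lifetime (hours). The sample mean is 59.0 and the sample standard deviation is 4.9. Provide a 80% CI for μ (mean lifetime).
(57.74, 60.26)

t-interval (σ unknown):
df = n - 1 = 25
t* = 1.316 for 80% confidence

Margin of error = t* · s/√n = 1.316 · 4.9/√26 = 1.26

CI: (57.74, 60.26)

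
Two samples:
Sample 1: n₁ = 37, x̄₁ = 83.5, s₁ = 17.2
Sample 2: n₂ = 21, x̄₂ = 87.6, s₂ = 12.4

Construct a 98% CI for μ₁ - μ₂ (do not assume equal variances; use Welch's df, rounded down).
(-13.49, 5.29)

Difference: x̄₁ - x̄₂ = -4.10
SE = √(s₁²/n₁ + s₂²/n₂) = √(17.2²/37 + 12.4²/21) = 3.9138
df = 52.65 → 52 (Welch–Satterthwaite, rounded down)
t* = 2.400

CI: -4.10 ± 2.400 · 3.9138 = -4.10 ± 9.39 = (-13.49, 5.29)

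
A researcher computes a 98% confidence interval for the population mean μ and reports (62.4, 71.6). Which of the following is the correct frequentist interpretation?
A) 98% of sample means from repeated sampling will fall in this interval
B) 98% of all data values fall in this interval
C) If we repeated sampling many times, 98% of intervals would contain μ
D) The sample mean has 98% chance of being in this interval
C

A) Wrong — coverage applies to intervals containing μ, not to future x̄ values.
B) Wrong — a CI is about the parameter μ, not individual data values.
C) Correct — this is the frequentist long-run coverage interpretation.
D) Wrong — x̄ is observed and sits in the interval by construction.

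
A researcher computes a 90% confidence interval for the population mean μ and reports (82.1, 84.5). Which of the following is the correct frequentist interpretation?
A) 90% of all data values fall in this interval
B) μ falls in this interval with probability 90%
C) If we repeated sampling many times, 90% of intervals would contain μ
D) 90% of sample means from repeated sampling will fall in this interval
C

A) Wrong — a CI is about the parameter μ, not individual data values.
B) Wrong — μ is fixed; the randomness lives in the interval, not in μ.
C) Correct — this is the frequentist long-run coverage interpretation.
D) Wrong — coverage applies to intervals containing μ, not to future x̄ values.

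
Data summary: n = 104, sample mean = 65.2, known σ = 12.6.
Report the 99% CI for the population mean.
(62.02, 68.38)

z-interval (σ known):
z* = 2.576 for 99% confidence

Margin of error = z* · σ/√n = 2.576 · 12.6/√104 = 3.18

CI: (65.2 - 3.18, 65.2 + 3.18) = (62.02, 68.38)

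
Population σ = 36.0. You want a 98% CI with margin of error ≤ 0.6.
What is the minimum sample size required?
n ≥ 19477

For margin E ≤ 0.6:
n ≥ (z* · σ / E)²
n ≥ (2.326 · 36.0 / 0.6)²
n ≥ 19476.99

Minimum n = 19477 (rounding up)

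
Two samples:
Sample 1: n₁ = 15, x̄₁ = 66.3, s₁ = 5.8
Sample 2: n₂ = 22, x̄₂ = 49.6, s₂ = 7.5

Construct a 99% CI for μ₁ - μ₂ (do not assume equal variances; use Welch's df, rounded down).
(10.72, 22.68)

Difference: x̄₁ - x̄₂ = 16.70
SE = √(s₁²/n₁ + s₂²/n₂) = √(5.8²/15 + 7.5²/22) = 2.1908
df = 34.35 → 34 (Welch–Satterthwaite, rounded down)
t* = 2.728

CI: 16.70 ± 2.728 · 2.1908 = 16.70 ± 5.98 = (10.72, 22.68)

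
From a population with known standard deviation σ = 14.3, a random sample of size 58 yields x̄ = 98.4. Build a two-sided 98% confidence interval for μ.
(94.03, 102.77)

z-interval (σ known):
z* = 2.326 for 98% confidence

Margin of error = z* · σ/√n = 2.326 · 14.3/√58 = 4.37

CI: (98.4 - 4.37, 98.4 + 4.37) = (94.03, 102.77)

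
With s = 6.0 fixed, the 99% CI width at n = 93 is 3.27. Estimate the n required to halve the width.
n ≈ 372

CI width ∝ 1/√n
To reduce width by factor 2, need √n to grow by 2 → need 2² = 4 times as many samples.

Current: n = 93, width = 3.27
New: n = 372, width ≈ 1.61

Width reduced by factor of 3.27/1.61 = 2.03.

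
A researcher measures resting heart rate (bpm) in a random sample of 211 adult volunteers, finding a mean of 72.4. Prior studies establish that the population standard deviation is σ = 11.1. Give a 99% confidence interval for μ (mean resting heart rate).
(70.43, 74.37)

z-interval (σ known):
z* = 2.576 for 99% confidence

Margin of error = z* · σ/√n = 2.576 · 11.1/√211 = 1.97

CI: (72.4 - 1.97, 72.4 + 1.97) = (70.43, 74.37)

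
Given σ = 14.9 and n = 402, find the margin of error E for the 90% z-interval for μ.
Margin of error = 1.22

Margin of error = z* · σ/√n
= 1.645 · 14.9/√402
= 1.645 · 14.9/20.0499
= 1.22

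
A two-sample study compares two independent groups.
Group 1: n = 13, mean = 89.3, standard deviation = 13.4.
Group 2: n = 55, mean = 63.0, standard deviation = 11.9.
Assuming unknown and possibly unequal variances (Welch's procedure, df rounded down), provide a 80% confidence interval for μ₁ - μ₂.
(20.89, 31.71)

Difference: x̄₁ - x̄₂ = 26.30
SE = √(s₁²/n₁ + s₂²/n₂) = √(13.4²/13 + 11.9²/55) = 4.0481
df = 16.76 → 16 (Welch–Satterthwaite, rounded down)
t* = 1.337

CI: 26.30 ± 1.337 · 4.0481 = 26.30 ± 5.41 = (20.89, 31.71)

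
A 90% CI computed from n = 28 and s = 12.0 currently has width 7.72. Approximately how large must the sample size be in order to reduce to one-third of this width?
n ≈ 252

CI width ∝ 1/√n
To reduce width by factor 3, need √n to grow by 3 → need 3² = 9 times as many samples.

Current: n = 28, width = 7.72
New: n = 252, width ≈ 2.50

Width reduced by factor of 7.72/2.50 = 3.09.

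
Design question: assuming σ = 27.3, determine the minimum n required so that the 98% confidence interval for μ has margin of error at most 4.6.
n ≥ 191

For margin E ≤ 4.6:
n ≥ (z* · σ / E)²
n ≥ (2.326 · 27.3 / 4.6)²
n ≥ 190.56

Minimum n = 191 (rounding up)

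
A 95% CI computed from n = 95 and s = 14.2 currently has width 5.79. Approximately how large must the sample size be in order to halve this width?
n ≈ 380

CI width ∝ 1/√n
To reduce width by factor 2, need √n to grow by 2 → need 2² = 4 times as many samples.

Current: n = 95, width = 5.79
New: n = 380, width ≈ 2.86

Width reduced by factor of 5.79/2.86 = 2.02.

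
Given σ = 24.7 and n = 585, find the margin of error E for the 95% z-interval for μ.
Margin of error = 2.00

Margin of error = z* · σ/√n
= 1.960 · 24.7/√585
= 1.960 · 24.7/24.1868
= 2.00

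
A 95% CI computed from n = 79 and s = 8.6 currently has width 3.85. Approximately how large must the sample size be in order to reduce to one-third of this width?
n ≈ 711

CI width ∝ 1/√n
To reduce width by factor 3, need √n to grow by 3 → need 3² = 9 times as many samples.

Current: n = 79, width = 3.85
New: n = 711, width ≈ 1.27

Width reduced by factor of 3.85/1.27 = 3.03.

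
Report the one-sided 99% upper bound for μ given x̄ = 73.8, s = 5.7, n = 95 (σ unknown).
μ ≤ 75.18

Upper bound (one-sided):
t* = 2.367 (one-sided for 99%)
Upper bound = x̄ + t* · s/√n = 73.8 + 2.367 · 5.7/√95 = 75.18

We are 99% confident that μ ≤ 75.18.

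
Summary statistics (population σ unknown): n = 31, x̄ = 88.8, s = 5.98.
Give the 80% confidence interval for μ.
(87.39, 90.21)

t-interval (σ unknown):
df = n - 1 = 30
t* = 1.310 for 80% confidence

Margin of error = t* · s/√n = 1.310 · 5.98/√31 = 1.41

CI: (87.39, 90.21)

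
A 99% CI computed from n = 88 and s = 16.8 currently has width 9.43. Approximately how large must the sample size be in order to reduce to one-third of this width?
n ≈ 792

CI width ∝ 1/√n
To reduce width by factor 3, need √n to grow by 3 → need 3² = 9 times as many samples.

Current: n = 88, width = 9.43
New: n = 792, width ≈ 3.08

Width reduced by factor of 9.43/3.08 = 3.06.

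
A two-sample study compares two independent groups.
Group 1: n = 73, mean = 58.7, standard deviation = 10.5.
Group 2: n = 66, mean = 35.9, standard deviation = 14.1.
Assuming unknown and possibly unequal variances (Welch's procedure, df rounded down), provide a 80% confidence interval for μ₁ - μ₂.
(20.06, 25.54)

Difference: x̄₁ - x̄₂ = 22.80
SE = √(s₁²/n₁ + s₂²/n₂) = √(10.5²/73 + 14.1²/66) = 2.1266
df = 119.42 → 119 (Welch–Satterthwaite, rounded down)
t* = 1.289

CI: 22.80 ± 1.289 · 2.1266 = 22.80 ± 2.74 = (20.06, 25.54)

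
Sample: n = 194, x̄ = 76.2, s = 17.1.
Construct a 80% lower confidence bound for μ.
μ ≥ 75.17

Lower bound (one-sided):
t* = 0.843 (one-sided for 80%)
Lower bound = x̄ - t* · s/√n = 76.2 - 0.843 · 17.1/√194 = 75.17

We are 80% confident that μ ≥ 75.17.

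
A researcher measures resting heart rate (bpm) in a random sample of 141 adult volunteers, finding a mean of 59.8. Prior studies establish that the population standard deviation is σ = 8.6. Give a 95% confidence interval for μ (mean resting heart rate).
(58.38, 61.22)

z-interval (σ known):
z* = 1.960 for 95% confidence

Margin of error = z* · σ/√n = 1.960 · 8.6/√141 = 1.42

CI: (59.8 - 1.42, 59.8 + 1.42) = (58.38, 61.22)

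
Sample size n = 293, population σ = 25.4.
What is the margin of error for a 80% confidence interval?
Margin of error = 1.90

Margin of error = z* · σ/√n
= 1.282 · 25.4/√293
= 1.282 · 25.4/17.1172
= 1.90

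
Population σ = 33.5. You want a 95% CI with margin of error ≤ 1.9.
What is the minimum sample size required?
n ≥ 1195

For margin E ≤ 1.9:
n ≥ (z* · σ / E)²
n ≥ (1.960 · 33.5 / 1.9)²
n ≥ 1194.25

Minimum n = 1195 (rounding up)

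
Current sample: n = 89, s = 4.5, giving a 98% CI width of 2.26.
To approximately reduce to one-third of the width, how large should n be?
n ≈ 801

CI width ∝ 1/√n
To reduce width by factor 3, need √n to grow by 3 → need 3² = 9 times as many samples.

Current: n = 89, width = 2.26
New: n = 801, width ≈ 0.74

Width reduced by factor of 2.26/0.74 = 3.05.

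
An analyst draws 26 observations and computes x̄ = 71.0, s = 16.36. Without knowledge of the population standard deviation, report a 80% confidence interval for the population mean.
(66.78, 75.22)

t-interval (σ unknown):
df = n - 1 = 25
t* = 1.316 for 80% confidence

Margin of error = t* · s/√n = 1.316 · 16.36/√26 = 4.22

CI: (66.78, 75.22)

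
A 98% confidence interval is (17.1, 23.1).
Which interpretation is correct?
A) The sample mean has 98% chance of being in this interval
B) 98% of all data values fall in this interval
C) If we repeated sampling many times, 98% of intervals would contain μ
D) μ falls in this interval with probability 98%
C

A) Wrong — x̄ is observed and sits in the interval by construction.
B) Wrong — a CI is about the parameter μ, not individual data values.
C) Correct — this is the frequentist long-run coverage interpretation.
D) Wrong — μ is fixed; the randomness lives in the interval, not in μ.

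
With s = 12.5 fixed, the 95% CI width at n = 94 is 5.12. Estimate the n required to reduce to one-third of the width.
n ≈ 846

CI width ∝ 1/√n
To reduce width by factor 3, need √n to grow by 3 → need 3² = 9 times as many samples.

Current: n = 94, width = 5.12
New: n = 846, width ≈ 1.69

Width reduced by factor of 5.12/1.69 = 3.03.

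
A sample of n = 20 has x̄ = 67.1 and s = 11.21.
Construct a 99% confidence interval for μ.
(59.93, 74.27)

t-interval (σ unknown):
df = n - 1 = 19
t* = 2.861 for 99% confidence

Margin of error = t* · s/√n = 2.861 · 11.21/√20 = 7.17

CI: (59.93, 74.27)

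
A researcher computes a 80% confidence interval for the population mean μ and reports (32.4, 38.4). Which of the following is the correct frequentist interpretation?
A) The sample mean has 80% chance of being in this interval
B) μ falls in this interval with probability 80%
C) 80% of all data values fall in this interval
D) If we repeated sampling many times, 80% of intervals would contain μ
D

A) Wrong — x̄ is observed and sits in the interval by construction.
B) Wrong — μ is fixed; the randomness lives in the interval, not in μ.
C) Wrong — a CI is about the parameter μ, not individual data values.
D) Correct — this is the frequentist long-run coverage interpretation.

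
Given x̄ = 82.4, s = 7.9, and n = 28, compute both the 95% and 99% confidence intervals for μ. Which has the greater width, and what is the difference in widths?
99% CI is wider by 2.14

df = 27
95% CI: t* = 2.052, (79.34, 85.46), width = 2 · t* · s/√n = 6.13
99% CI: t* = 2.771, (78.26, 86.54), width = 2 · t* · s/√n = 8.27

The 99% CI is wider by 8.27 - 6.13 = 2.14.
Higher confidence requires a wider interval.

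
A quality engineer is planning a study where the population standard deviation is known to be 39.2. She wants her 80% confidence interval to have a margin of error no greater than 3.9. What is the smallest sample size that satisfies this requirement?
n ≥ 167

For margin E ≤ 3.9:
n ≥ (z* · σ / E)²
n ≥ (1.282 · 39.2 / 3.9)²
n ≥ 166.04

Minimum n = 167 (rounding up)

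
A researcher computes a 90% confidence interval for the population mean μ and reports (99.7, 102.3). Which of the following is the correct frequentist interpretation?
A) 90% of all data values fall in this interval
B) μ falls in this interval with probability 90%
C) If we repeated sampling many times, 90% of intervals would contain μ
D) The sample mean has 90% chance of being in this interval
C

A) Wrong — a CI is about the parameter μ, not individual data values.
B) Wrong — μ is fixed; the randomness lives in the interval, not in μ.
C) Correct — this is the frequentist long-run coverage interpretation.
D) Wrong — x̄ is observed and sits in the interval by construction.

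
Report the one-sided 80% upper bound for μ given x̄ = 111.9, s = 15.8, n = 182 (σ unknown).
μ ≤ 112.89

Upper bound (one-sided):
t* = 0.844 (one-sided for 80%)
Upper bound = x̄ + t* · s/√n = 111.9 + 0.844 · 15.8/√182 = 112.89

We are 80% confident that μ ≤ 112.89.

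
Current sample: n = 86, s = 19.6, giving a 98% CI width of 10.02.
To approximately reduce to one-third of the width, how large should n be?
n ≈ 774

CI width ∝ 1/√n
To reduce width by factor 3, need √n to grow by 3 → need 3² = 9 times as many samples.

Current: n = 86, width = 10.02
New: n = 774, width ≈ 3.28

Width reduced by factor of 10.02/3.28 = 3.05.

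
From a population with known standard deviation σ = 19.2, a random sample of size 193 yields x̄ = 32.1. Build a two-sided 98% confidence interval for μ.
(28.89, 35.31)

z-interval (σ known):
z* = 2.326 for 98% confidence

Margin of error = z* · σ/√n = 2.326 · 19.2/√193 = 3.21

CI: (32.1 - 3.21, 32.1 + 3.21) = (28.89, 35.31)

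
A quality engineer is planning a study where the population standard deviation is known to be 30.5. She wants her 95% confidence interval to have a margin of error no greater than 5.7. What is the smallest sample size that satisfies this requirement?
n ≥ 110

For margin E ≤ 5.7:
n ≥ (z* · σ / E)²
n ≥ (1.960 · 30.5 / 5.7)²
n ≥ 109.99

Minimum n = 110 (rounding up)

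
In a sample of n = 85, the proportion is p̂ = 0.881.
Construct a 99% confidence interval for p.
(0.791, 0.971)

Proportion CI:
SE = √(p̂(1-p̂)/n) = √(0.881 · 0.119 / 85) = 0.03512

z* = 2.576
Margin = z* · SE = 2.576 · 0.03512 = 0.0905

CI: 0.881 ± 0.0905 = (0.791, 0.971)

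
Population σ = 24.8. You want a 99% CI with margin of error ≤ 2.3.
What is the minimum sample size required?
n ≥ 772

For margin E ≤ 2.3:
n ≥ (z* · σ / E)²
n ≥ (2.576 · 24.8 / 2.3)²
n ≥ 771.51

Minimum n = 772 (rounding up)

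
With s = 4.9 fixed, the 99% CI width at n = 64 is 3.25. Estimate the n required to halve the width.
n ≈ 256

CI width ∝ 1/√n
To reduce width by factor 2, need √n to grow by 2 → need 2² = 4 times as many samples.

Current: n = 64, width = 3.25
New: n = 256, width ≈ 1.59

Width reduced by factor of 3.25/1.59 = 2.04.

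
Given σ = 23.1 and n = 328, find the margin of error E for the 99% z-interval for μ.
Margin of error = 3.29

Margin of error = z* · σ/√n
= 2.576 · 23.1/√328
= 2.576 · 23.1/18.1108
= 3.29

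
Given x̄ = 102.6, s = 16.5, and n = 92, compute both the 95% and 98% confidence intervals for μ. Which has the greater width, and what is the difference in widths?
98% CI is wider by 1.32

df = 91
95% CI: t* = 1.986, (99.18, 106.02), width = 2 · t* · s/√n = 6.83
98% CI: t* = 2.368, (98.53, 106.67), width = 2 · t* · s/√n = 8.15

The 98% CI is wider by 8.15 - 6.83 = 1.32.
Higher confidence requires a wider interval.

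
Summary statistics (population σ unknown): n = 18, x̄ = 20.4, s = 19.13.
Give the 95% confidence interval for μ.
(10.89, 29.91)

t-interval (σ unknown):
df = n - 1 = 17
t* = 2.110 for 95% confidence

Margin of error = t* · s/√n = 2.110 · 19.13/√18 = 9.51

CI: (10.89, 29.91)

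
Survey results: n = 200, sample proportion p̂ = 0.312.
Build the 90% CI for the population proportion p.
(0.258, 0.366)

Proportion CI:
SE = √(p̂(1-p̂)/n) = √(0.312 · 0.688 / 200) = 0.03276

z* = 1.645
Margin = z* · SE = 1.645 · 0.03276 = 0.0539

CI: 0.312 ± 0.0539 = (0.258, 0.366)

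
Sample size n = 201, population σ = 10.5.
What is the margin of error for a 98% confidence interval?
Margin of error = 1.72

Margin of error = z* · σ/√n
= 2.326 · 10.5/√201
= 2.326 · 10.5/14.1774
= 1.72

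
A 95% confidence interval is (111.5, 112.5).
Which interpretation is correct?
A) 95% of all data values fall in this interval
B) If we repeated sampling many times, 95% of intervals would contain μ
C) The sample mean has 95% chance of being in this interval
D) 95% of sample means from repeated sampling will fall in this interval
B

A) Wrong — a CI is about the parameter μ, not individual data values.
B) Correct — this is the frequentist long-run coverage interpretation.
C) Wrong — x̄ is observed and sits in the interval by construction.
D) Wrong — coverage applies to intervals containing μ, not to future x̄ values.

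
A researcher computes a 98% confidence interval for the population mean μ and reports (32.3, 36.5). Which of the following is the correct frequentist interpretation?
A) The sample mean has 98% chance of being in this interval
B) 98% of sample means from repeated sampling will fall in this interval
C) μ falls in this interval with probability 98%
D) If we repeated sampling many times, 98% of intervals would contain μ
D

A) Wrong — x̄ is observed and sits in the interval by construction.
B) Wrong — coverage applies to intervals containing μ, not to future x̄ values.
C) Wrong — μ is fixed; the randomness lives in the interval, not in μ.
D) Correct — this is the frequentist long-run coverage interpretation.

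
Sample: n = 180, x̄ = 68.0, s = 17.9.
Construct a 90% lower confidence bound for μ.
μ ≥ 66.28

Lower bound (one-sided):
t* = 1.286 (one-sided for 90%)
Lower bound = x̄ - t* · s/√n = 68.0 - 1.286 · 17.9/√180 = 66.28

We are 90% confident that μ ≥ 66.28.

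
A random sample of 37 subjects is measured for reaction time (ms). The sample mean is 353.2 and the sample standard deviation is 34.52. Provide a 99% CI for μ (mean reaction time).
(337.77, 368.63)

t-interval (σ unknown):
df = n - 1 = 36
t* = 2.719 for 99% confidence

Margin of error = t* · s/√n = 2.719 · 34.52/√37 = 15.43

CI: (337.77, 368.63)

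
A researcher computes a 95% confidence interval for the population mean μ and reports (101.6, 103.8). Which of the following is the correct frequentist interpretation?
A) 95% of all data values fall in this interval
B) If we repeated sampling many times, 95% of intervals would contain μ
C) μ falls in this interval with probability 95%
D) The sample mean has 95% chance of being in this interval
B

A) Wrong — a CI is about the parameter μ, not individual data values.
B) Correct — this is the frequentist long-run coverage interpretation.
C) Wrong — μ is fixed; the randomness lives in the interval, not in μ.
D) Wrong — x̄ is observed and sits in the interval by construction.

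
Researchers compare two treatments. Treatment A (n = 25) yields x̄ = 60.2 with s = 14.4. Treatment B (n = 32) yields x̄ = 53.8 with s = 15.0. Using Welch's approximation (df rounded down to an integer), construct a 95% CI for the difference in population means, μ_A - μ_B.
(-1.46, 14.26)

Difference: x̄₁ - x̄₂ = 6.40
SE = √(s₁²/n₁ + s₂²/n₂) = √(14.4²/25 + 15.0²/32) = 3.9148
df = 52.65 → 52 (Welch–Satterthwaite, rounded down)
t* = 2.007

CI: 6.40 ± 2.007 · 3.9148 = 6.40 ± 7.86 = (-1.46, 14.26)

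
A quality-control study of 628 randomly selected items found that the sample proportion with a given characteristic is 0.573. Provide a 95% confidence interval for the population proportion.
(0.534, 0.612)

Proportion CI:
SE = √(p̂(1-p̂)/n) = √(0.573 · 0.427 / 628) = 0.01974

z* = 1.960
Margin = z* · SE = 1.960 · 0.01974 = 0.0387

CI: 0.573 ± 0.0387 = (0.534, 0.612)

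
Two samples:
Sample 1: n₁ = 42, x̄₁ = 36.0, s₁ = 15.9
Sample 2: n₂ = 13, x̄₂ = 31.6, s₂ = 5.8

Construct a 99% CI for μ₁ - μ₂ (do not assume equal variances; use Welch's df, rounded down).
(-3.45, 12.25)

Difference: x̄₁ - x̄₂ = 4.40
SE = √(s₁²/n₁ + s₂²/n₂) = √(15.9²/42 + 5.8²/13) = 2.9338
df = 51.38 → 51 (Welch–Satterthwaite, rounded down)
t* = 2.676

CI: 4.40 ± 2.676 · 2.9338 = 4.40 ± 7.85 = (-3.45, 12.25)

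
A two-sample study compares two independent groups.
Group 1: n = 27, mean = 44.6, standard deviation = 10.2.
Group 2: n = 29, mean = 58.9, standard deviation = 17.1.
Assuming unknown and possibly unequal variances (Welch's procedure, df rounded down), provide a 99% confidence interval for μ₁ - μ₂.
(-24.33, -4.27)

Difference: x̄₁ - x̄₂ = -14.30
SE = √(s₁²/n₁ + s₂²/n₂) = √(10.2²/27 + 17.1²/29) = 3.7332
df = 46.22 → 46 (Welch–Satterthwaite, rounded down)
t* = 2.687

CI: -14.30 ± 2.687 · 3.7332 = -14.30 ± 10.03 = (-24.33, -4.27)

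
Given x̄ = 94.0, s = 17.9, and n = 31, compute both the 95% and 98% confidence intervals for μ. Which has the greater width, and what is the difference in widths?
98% CI is wider by 2.67

df = 30
95% CI: t* = 2.042, (87.44, 100.56), width = 2 · t* · s/√n = 13.13
98% CI: t* = 2.457, (86.10, 101.90), width = 2 · t* · s/√n = 15.80

The 98% CI is wider by 15.80 - 13.13 = 2.67.
Higher confidence requires a wider interval.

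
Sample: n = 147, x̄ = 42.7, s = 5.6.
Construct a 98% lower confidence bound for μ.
μ ≥ 41.74

Lower bound (one-sided):
t* = 2.072 (one-sided for 98%)
Lower bound = x̄ - t* · s/√n = 42.7 - 2.072 · 5.6/√147 = 41.74

We are 98% confident that μ ≥ 41.74.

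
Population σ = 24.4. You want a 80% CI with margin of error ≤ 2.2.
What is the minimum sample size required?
n ≥ 203

For margin E ≤ 2.2:
n ≥ (z* · σ / E)²
n ≥ (1.282 · 24.4 / 2.2)²
n ≥ 202.17

Minimum n = 203 (rounding up)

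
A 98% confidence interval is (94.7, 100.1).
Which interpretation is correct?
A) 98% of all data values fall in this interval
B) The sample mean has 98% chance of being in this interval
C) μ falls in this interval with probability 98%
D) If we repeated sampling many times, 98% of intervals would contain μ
D

A) Wrong — a CI is about the parameter μ, not individual data values.
B) Wrong — x̄ is observed and sits in the interval by construction.
C) Wrong — μ is fixed; the randomness lives in the interval, not in μ.
D) Correct — this is the frequentist long-run coverage interpretation.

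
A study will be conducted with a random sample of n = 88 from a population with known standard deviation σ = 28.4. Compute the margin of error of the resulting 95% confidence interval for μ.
Margin of error = 5.93

Margin of error = z* · σ/√n
= 1.960 · 28.4/√88
= 1.960 · 28.4/9.3808
= 5.93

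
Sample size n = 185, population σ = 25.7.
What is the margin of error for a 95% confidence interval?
Margin of error = 3.70

Margin of error = z* · σ/√n
= 1.960 · 25.7/√185
= 1.960 · 25.7/13.6015
= 3.70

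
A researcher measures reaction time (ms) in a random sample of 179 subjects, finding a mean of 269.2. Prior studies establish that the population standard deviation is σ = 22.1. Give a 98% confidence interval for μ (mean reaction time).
(265.36, 273.04)

z-interval (σ known):
z* = 2.326 for 98% confidence

Margin of error = z* · σ/√n = 2.326 · 22.1/√179 = 3.84

CI: (269.2 - 3.84, 269.2 + 3.84) = (265.36, 273.04)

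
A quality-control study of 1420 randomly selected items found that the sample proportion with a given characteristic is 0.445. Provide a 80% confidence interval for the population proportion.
(0.428, 0.462)

Proportion CI:
SE = √(p̂(1-p̂)/n) = √(0.445 · 0.555 / 1420) = 0.01319

z* = 1.282
Margin = z* · SE = 1.282 · 0.01319 = 0.0169

CI: 0.445 ± 0.0169 = (0.428, 0.462)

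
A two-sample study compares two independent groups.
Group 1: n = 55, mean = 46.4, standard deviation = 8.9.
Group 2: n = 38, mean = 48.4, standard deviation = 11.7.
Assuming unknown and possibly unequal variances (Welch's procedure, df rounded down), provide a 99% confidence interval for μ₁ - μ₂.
(-7.96, 3.96)

Difference: x̄₁ - x̄₂ = -2.00
SE = √(s₁²/n₁ + s₂²/n₂) = √(8.9²/55 + 11.7²/38) = 2.2456
df = 65.34 → 65 (Welch–Satterthwaite, rounded down)
t* = 2.654

CI: -2.00 ± 2.654 · 2.2456 = -2.00 ± 5.96 = (-7.96, 3.96)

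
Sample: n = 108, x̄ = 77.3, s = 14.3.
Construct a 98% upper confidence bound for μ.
μ ≤ 80.16

Upper bound (one-sided):
t* = 2.079 (one-sided for 98%)
Upper bound = x̄ + t* · s/√n = 77.3 + 2.079 · 14.3/√108 = 80.16

We are 98% confident that μ ≤ 80.16.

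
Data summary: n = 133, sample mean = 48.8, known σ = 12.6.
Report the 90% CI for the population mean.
(47.00, 50.60)

z-interval (σ known):
z* = 1.645 for 90% confidence

Margin of error = z* · σ/√n = 1.645 · 12.6/√133 = 1.80

CI: (48.8 - 1.80, 48.8 + 1.80) = (47.00, 50.60)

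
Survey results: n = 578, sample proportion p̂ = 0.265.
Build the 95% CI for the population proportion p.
(0.229, 0.301)

Proportion CI:
SE = √(p̂(1-p̂)/n) = √(0.265 · 0.735 / 578) = 0.01836

z* = 1.960
Margin = z* · SE = 1.960 · 0.01836 = 0.0360

CI: 0.265 ± 0.0360 = (0.229, 0.301)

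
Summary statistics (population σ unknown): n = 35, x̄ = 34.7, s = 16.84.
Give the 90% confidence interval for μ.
(29.89, 39.51)

t-interval (σ unknown):
df = n - 1 = 34
t* = 1.691 for 90% confidence

Margin of error = t* · s/√n = 1.691 · 16.84/√35 = 4.81

CI: (29.89, 39.51)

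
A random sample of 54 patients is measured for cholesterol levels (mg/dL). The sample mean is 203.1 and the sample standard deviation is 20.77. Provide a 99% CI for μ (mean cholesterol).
(195.55, 210.65)

t-interval (σ unknown):
df = n - 1 = 53
t* = 2.672 for 99% confidence

Margin of error = t* · s/√n = 2.672 · 20.77/√54 = 7.55

CI: (195.55, 210.65)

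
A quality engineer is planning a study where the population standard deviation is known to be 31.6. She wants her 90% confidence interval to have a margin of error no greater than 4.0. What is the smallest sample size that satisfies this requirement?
n ≥ 169

For margin E ≤ 4.0:
n ≥ (z* · σ / E)²
n ≥ (1.645 · 31.6 / 4.0)²
n ≥ 168.88

Minimum n = 169 (rounding up)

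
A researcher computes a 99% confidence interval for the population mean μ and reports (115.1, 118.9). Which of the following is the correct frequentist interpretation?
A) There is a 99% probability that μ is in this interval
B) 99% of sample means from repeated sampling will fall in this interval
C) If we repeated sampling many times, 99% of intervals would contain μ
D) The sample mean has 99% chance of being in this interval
C

A) Wrong — μ is fixed; the randomness lives in the interval, not in μ.
B) Wrong — coverage applies to intervals containing μ, not to future x̄ values.
C) Correct — this is the frequentist long-run coverage interpretation.
D) Wrong — x̄ is observed and sits in the interval by construction.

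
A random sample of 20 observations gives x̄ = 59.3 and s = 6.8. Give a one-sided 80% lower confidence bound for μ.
μ ≥ 57.99

Lower bound (one-sided):
t* = 0.861 (one-sided for 80%)
Lower bound = x̄ - t* · s/√n = 59.3 - 0.861 · 6.8/√20 = 57.99

We are 80% confident that μ ≥ 57.99.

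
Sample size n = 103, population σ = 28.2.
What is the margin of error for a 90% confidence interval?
Margin of error = 4.57

Margin of error = z* · σ/√n
= 1.645 · 28.2/√103
= 1.645 · 28.2/10.1489
= 4.57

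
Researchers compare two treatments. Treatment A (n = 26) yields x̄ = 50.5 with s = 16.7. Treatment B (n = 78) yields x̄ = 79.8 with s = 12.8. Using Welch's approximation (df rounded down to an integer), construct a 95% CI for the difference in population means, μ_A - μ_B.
(-36.57, -22.03)

Difference: x̄₁ - x̄₂ = -29.30
SE = √(s₁²/n₁ + s₂²/n₂) = √(16.7²/26 + 12.8²/78) = 3.5815
df = 35.31 → 35 (Welch–Satterthwaite, rounded down)
t* = 2.030

CI: -29.30 ± 2.030 · 3.5815 = -29.30 ± 7.27 = (-36.57, -22.03)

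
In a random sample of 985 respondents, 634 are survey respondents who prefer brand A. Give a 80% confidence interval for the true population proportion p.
(0.624, 0.663)

Proportion CI:
p̂ = 634/985 = 0.64365
SE = √(p̂(1-p̂)/n) = √(0.64365 · 0.35635 / 985) = 0.01526

z* = 1.282
Margin = z* · SE = 1.282 · 0.01526 = 0.0196

CI: 0.64365 ± 0.0196 = (0.624, 0.663)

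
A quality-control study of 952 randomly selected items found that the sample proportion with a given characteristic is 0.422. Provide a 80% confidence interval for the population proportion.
(0.401, 0.443)

Proportion CI:
SE = √(p̂(1-p̂)/n) = √(0.422 · 0.578 / 952) = 0.01601

z* = 1.282
Margin = z* · SE = 1.282 · 0.01601 = 0.0205

CI: 0.422 ± 0.0205 = (0.401, 0.443)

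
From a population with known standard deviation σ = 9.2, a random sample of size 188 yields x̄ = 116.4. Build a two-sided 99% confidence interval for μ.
(114.67, 118.13)

z-interval (σ known):
z* = 2.576 for 99% confidence

Margin of error = z* · σ/√n = 2.576 · 9.2/√188 = 1.73

CI: (116.4 - 1.73, 116.4 + 1.73) = (114.67, 118.13)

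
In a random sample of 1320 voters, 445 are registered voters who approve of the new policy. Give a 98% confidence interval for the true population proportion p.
(0.307, 0.367)

Proportion CI:
p̂ = 445/1320 = 0.33712
SE = √(p̂(1-p̂)/n) = √(0.33712 · 0.66288 / 1320) = 0.01301

z* = 2.326
Margin = z* · SE = 2.326 · 0.01301 = 0.0303

CI: 0.33712 ± 0.0303 = (0.307, 0.367)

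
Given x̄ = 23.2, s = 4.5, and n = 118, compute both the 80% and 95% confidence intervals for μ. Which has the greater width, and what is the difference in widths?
95% CI is wider by 0.57

df = 117
80% CI: t* = 1.289, (22.67, 23.73), width = 2 · t* · s/√n = 1.07
95% CI: t* = 1.980, (22.38, 24.02), width = 2 · t* · s/√n = 1.64

The 95% CI is wider by 1.64 - 1.07 = 0.57.
Higher confidence requires a wider interval.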